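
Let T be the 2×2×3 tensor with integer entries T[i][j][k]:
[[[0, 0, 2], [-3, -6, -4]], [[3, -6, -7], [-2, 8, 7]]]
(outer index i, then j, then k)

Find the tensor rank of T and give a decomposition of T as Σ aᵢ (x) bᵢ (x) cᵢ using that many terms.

rank(T) = 3

Lower bound: the mode-3 unfolding of T (rows indexed by k, columns by (i,j) = (0,0), (0,1), (1,0), (1,1)) is [[0, -3, 3, -2], [0, -6, -6, 8], [2, -4, -7, 7]].
There the 3×3 minor on rows k ∈ {0, 1, 2}, columns (i,j) ∈ {(0,0), (0,1), (1,0)} is det [[0, -3, 3], [0, -6, -6], [2, -4, -7]] = 72 ≠ 0, so this unfolding has rank ≥ 3; CP rank is at least every unfolding rank, so rank(T) ≥ 3. (Unfolding ranks only ever bound the CP rank from below — rank(T) can be strictly larger than all of them — so the matching upper bound has to come from an explicit 3-term decomposition.)
Upper bound: T is a sum of 3 rank-1 terms, T = [0, 1] (x) [1, -1] (x) [4, -4, -4] + [1, -1] (x) [2, -1] (x) [1, 2, 2] + [2, -1] (x) [1, 1] (x) [-1, -2, -1] (written with every a and b primitive with positive leading entry and the scale carried by c; CP decompositions are not unique, and this one is verified by expanding entrywise), so rank(T) ≤ 3.
These bounds meet, so rank(T) = 3.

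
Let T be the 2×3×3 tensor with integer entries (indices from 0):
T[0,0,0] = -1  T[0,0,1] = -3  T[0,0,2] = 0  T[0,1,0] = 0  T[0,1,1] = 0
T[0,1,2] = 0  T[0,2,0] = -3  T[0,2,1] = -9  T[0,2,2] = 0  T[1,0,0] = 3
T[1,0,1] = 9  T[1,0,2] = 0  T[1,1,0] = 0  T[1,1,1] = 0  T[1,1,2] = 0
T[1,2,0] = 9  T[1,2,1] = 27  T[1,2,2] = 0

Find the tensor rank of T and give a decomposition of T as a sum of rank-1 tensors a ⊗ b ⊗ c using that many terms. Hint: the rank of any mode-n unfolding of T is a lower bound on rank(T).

rank(T) = 1

Lower bound: T ≠ 0 (e.g. T[0,0,0] = -1), so rank(T) ≥ 1.
Upper bound: if T = a ⊗ b ⊗ c then every fibre of T is a multiple of the corresponding factor, so read the factors off the fibres through the nonzero entry T[0,0,0] = -1.
The mode-1 fibre T[:,0,0] = [-1, 3] gives a = [1, -3] (primitive direction); the mode-2 fibre T[0,:,0] = [-1, 0, -3] gives b = [1, 0, 3]; then c[k] = T[0,0,k] / (a[0]·b[0]) = [-1, -3, 0] / 1 = [-1, -3, 0].
Expanding [1, -3] ⊗ [1, 0, 3] ⊗ [-1, -3, 0] reproduces all 18 entries of T, so T = [1, -3] ⊗ [1, 0, 3] ⊗ [-1, -3, 0] and rank(T) ≤ 1.
These bounds meet, so rank(T) = 1.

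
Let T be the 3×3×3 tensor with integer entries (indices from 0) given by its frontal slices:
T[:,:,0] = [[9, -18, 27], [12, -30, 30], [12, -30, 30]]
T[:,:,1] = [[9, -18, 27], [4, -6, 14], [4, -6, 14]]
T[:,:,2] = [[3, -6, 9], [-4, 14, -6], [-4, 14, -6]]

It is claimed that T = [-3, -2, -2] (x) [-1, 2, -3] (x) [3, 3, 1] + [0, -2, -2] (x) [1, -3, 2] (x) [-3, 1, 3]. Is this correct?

Yes

Reconstruct entrywise from the claimed factors. For example, T[1,2,0] = 30 and Σₗ aₗ[1]bₗ[2]cₗ[0] = (-2)·(-3)·(3) + (-2)·(2)·(-3) = 30; checking all 27 entries, every one matches. The claim holds.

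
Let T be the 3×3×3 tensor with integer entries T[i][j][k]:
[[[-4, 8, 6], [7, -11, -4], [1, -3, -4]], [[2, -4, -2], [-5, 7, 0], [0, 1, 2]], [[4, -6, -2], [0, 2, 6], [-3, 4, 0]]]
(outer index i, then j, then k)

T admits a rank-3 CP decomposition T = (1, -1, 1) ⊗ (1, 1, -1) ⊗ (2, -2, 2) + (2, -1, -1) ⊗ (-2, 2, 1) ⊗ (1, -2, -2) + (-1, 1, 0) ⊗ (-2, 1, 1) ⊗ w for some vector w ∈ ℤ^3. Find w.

Subtract the known terms from T to get the rank-1 residual R = (-1, 1, 0) ⊗ (-2, 1, 1) ⊗ w, so R[i,j,k] = a[i]·b[j]·w[k]. Pick indices with nonzero a[0]·b[0] = (-1)·(-2) = 2. Only the fibre through (0,0,·) is needed: R[0,0,:] = T[0,0,:] − Σₗ aₗ[0]bₗ[0]cₗ = [-4, 8, 6] − (1)·(1)·(2, -2, 2) − (2)·(-2)·(1, -2, -2) = [-2, 2, -4]. Then w[k] = R[0,0,k] / 2 for each k, giving w = [-2, 2, -4] / 2 = (-1, 1, -2).

w = (-1, 1, -2)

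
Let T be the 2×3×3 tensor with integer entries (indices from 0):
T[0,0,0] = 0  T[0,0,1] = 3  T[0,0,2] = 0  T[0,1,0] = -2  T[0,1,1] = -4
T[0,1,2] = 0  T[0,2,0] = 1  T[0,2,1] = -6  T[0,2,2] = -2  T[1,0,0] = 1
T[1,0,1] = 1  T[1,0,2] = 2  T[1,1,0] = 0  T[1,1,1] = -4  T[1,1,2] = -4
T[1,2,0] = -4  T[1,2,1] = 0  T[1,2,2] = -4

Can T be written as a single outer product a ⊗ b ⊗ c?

The mode-3 unfolding of T (rows indexed by k, columns by (i,j) = (0,0), (0,1), (0,2), (1,0), (1,1), (1,2)) is [[0, -2, 1, 1, 0, -4], [3, -4, -6, 1, -4, 0], [0, 0, -2, 2, -4, -4]].
There the 3×3 minor on rows k ∈ {0, 1, 2}, columns (i,j) ∈ {(0,0), (0,1), (0,2)} is det [[0, -2, 1], [3, -4, -6], [0, 0, -2]] = -12 ≠ 0, so this unfolding has rank ≥ 3; CP rank is at least every unfolding rank, so rank(T) ≥ 3.
In particular rank(T) ≥ 3 > 1, so T is not rank-1.

No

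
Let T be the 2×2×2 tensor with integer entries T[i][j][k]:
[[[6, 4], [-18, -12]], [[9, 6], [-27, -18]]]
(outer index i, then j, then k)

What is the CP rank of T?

1

Lower bound: T ≠ 0 (e.g. T[0,0,0] = 6), so rank(T) ≥ 1.
Upper bound: if T = a (x) b (x) c then every fibre of T is a multiple of the corresponding factor, so read the factors off the fibres through the nonzero entry T[0,0,0] = 6.
The mode-1 fibre T[:,0,0] = [6, 9] gives a = (2, 3) (primitive direction); the mode-2 fibre T[0,:,0] = [6, -18] gives b = (1, -3); then c[k] = T[0,0,k] / (a[0]·b[0]) = [6, 4] / 2 = (3, 2).
Expanding (2, 3) (x) (1, -3) (x) (3, 2) reproduces all 8 entries of T, so T = (2, 3) (x) (1, -3) (x) (3, 2) and rank(T) ≤ 1.
These bounds meet, so rank(T) = 1.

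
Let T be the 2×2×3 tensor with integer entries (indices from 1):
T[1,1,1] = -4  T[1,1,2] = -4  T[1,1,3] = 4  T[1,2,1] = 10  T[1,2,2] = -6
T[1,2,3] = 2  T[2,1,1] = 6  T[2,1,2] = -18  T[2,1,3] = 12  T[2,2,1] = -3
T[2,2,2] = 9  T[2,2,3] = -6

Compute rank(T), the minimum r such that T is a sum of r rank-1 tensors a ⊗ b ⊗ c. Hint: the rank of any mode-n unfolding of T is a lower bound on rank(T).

2

Lower bound: the mode-2 unfolding of T (rows indexed by j, columns by (i,k) = (1,1), (1,2), (1,3), (2,1), (2,2), (2,3)) is [[-4, -4, 4, 6, -18, 12], [10, -6, 2, -3, 9, -6]].
There the 2×2 minor on rows j ∈ {1, 2}, columns (i,k) ∈ {(1,1), (1,2)} is det [[-4, -4], [10, -6]] = 64 ≠ 0, so this unfolding has rank ≥ 2; CP rank is at least every unfolding rank, so rank(T) ≥ 2. (This is only a lower bound: in general the CP rank may exceed every unfolding rank, so we still need to exhibit 2 rank-1 terms summing to T.)
Upper bound — finding two terms. Write S_k = T[:,:,k] for the frontal slices: S₁ = [[-4, 10], [6, -3]], S₂ = [[-4, -6], [-18, 9]], S₃ = [[4, 2], [12, -6]].
If T = a₁ ⊗ b₁ ⊗ c₁ + a₂ ⊗ b₂ ⊗ c₂ then each S_k = c₁[k]·a₁b₁ᵀ + c₂[k]·a₂b₂ᵀ. S₁ and S₂ are linearly independent, so a₁b₁ᵀ and a₂b₂ᵀ must span the same plane of matrices: they are the rank-1 matrices of the form x·S₁ + y·S₂.
det(x·S₁ + y·S₂) is −48·x² + 192·xy − 144·y² = (-48)·(x − 3·y)(x − y), vanishing at (x:y) = (3:1) and (1:1).
M₁ = 3·S₁ + S₂ = [[-16, 24], [0, 0]] = (-8)·[1, 0][2, -3]ᵀ and M₂ = S₁ + S₂ = [[-8, 4], [-12, 6]] = (-2)·[2, 3][2, -1]ᵀ, so take a₁ = [1, 0], b₁ = [2, -3], a₂ = [2, 3], b₂ = [2, -1].
Each slice is an integer combination of E₁ = a₁b₁ᵀ and E₂ = a₂b₂ᵀ: S₁ = −4·E₁ + E₂, S₂ = 4·E₁ − 3·E₂, S₃ = −2·E₁ + 2·E₂; reading off coefficients, c₁ = [-4, 4, -2] and c₂ = [1, -3, 2].
Hence T = [1, 0] ⊗ [2, -3] ⊗ [-4, 4, -2] + [2, 3] ⊗ [2, -1] ⊗ [1, -3, 2], so rank(T) ≤ 2.
These bounds meet, so rank(T) = 2.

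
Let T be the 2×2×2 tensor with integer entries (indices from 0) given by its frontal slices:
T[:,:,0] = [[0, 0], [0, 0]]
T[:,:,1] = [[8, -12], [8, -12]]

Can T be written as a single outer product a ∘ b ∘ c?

Yes

The mode-1 fibre T[:,0,1] = [8, 8] gives a = [1, 1] (primitive direction); the mode-2 fibre T[0,:,1] = [8, -12] gives b = [2, -3]; then c[k] = T[0,0,k] / (a[0]·b[0]) = [0, 8] / 2 = [0, 4].
Expanding [1, 1] ∘ [2, -3] ∘ [0, 4] reproduces all 8 entries of T, so T = [1, 1] ∘ [2, -3] ∘ [0, 4] and rank(T) ≤ 1.
Equivalently every frontal slice T[:,:,k] is c[k] times the rank-1 matrix [1, 1] ∘ [2, -3]. So T has rank 1 (it is nonzero).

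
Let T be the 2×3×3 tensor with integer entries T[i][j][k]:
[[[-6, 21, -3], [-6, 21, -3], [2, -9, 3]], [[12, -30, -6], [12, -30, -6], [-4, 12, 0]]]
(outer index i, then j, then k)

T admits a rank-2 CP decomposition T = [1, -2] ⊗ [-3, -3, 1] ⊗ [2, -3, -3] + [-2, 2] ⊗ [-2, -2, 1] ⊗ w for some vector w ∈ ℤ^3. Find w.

w = [0, 3, -3]

Subtract the known terms from T to get the rank-1 residual R = [-2, 2] ⊗ [-2, -2, 1] ⊗ w, so R[i,j,k] = a[i]·b[j]·w[k]. Pick indices with nonzero a[0]·b[0] = (-2)·(-2) = 4. Only the fibre through (0,0,·) is needed: R[0,0,:] = T[0,0,:] − Σₗ aₗ[0]bₗ[0]cₗ = [-6, 21, -3] − (1)·(-3)·[2, -3, -3] = [0, 12, -12]. Then w[k] = R[0,0,k] / 4 for each k, giving w = [0, 12, -12] / 4 = [0, 3, -3].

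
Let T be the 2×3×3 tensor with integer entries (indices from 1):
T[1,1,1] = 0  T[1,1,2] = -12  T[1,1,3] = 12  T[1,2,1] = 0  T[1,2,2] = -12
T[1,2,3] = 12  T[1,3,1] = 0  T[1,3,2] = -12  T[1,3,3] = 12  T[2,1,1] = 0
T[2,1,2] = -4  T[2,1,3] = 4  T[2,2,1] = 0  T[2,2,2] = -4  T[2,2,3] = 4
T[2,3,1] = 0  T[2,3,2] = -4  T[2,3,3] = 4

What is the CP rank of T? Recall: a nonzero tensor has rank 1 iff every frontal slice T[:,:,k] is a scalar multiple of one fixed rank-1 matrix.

Lower bound: T ≠ 0 (e.g. T[1,1,2] = -12), so rank(T) ≥ 1.
Upper bound: the mode-1 fibre T[:,1,2] = [-12, -4] gives a = [3, 1] (primitive direction); the mode-2 fibre T[1,:,2] = [-12, -12, -12] gives b = [1, 1, 1]; then c[k] = T[1,1,k] / (a[1]·b[1]) = [0, -12, 12] / 3 = [0, -4, 4].
Expanding [3, 1] ⊗ [1, 1, 1] ⊗ [0, -4, 4] reproduces all 18 entries of T, so T = [3, 1] ⊗ [1, 1, 1] ⊗ [0, -4, 4] and rank(T) ≤ 1.
These bounds meet, so rank(T) = 1.

1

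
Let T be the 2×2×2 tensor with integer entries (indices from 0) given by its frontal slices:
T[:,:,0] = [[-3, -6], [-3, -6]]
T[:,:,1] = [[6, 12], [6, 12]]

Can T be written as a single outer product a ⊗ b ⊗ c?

Yes

If T = a ⊗ b ⊗ c then every fibre of T is a multiple of the corresponding factor, so read the factors off the fibres through the nonzero entry T[0,0,0] = -3.
The mode-1 fibre T[:,0,0] = [-3, -3] gives a = [1, 1] (primitive direction); the mode-2 fibre T[0,:,0] = [-3, -6] gives b = [1, 2]; then c[k] = T[0,0,k] / (a[0]·b[0]) = [-3, 6] / 1 = [-3, 6].
Expanding [1, 1] ⊗ [1, 2] ⊗ [-3, 6] reproduces all 8 entries of T, so T = [1, 1] ⊗ [1, 2] ⊗ [-3, 6] and rank(T) ≤ 1.
Equivalently every frontal slice T[:,:,k] is c[k] times the rank-1 matrix [1, 1] ⊗ [1, 2]. So T has rank 1 (it is nonzero).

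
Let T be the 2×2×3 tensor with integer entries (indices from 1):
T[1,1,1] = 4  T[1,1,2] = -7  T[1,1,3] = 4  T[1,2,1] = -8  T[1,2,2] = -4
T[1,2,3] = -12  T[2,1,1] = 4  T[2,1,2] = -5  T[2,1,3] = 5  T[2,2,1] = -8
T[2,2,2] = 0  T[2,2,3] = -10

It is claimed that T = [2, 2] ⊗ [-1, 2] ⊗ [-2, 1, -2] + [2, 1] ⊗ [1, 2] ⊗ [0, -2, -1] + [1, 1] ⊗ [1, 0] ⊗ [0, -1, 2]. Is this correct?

Yes

Reconstruct entrywise from the claimed factors. For example, T[1,1,2] = -7 and Σₗ aₗ[1]bₗ[1]cₗ[2] = (2)·(-1)·(1) + (2)·(1)·(-2) + (1)·(1)·(-1) = -7; checking all 12 entries, every one matches. The claim holds.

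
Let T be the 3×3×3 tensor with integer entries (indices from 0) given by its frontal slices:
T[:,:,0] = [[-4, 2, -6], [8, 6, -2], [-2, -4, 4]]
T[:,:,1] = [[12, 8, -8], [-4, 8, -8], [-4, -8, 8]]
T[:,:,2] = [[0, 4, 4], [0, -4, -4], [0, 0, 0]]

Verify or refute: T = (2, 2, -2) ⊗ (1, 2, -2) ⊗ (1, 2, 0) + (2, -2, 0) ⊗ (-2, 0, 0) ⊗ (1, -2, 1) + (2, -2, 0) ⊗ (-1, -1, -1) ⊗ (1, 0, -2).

Yes

Reconstruct entrywise from the claimed factors. For example, T[1,2,2] = -4 and Σₗ aₗ[1]bₗ[2]cₗ[2] = (2)·(-2)·(0) + (-2)·(0)·(1) + (-2)·(-1)·(-2) = -4; checking all 27 entries, every one matches. The claim holds.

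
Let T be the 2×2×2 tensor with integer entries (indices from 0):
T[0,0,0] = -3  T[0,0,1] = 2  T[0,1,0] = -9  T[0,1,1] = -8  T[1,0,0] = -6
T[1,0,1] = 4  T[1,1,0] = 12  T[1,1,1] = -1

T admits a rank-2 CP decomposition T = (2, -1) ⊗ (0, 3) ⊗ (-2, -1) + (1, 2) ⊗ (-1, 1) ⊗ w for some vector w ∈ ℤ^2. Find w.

w = (3, -2)

Subtract the known terms from T to get the rank-1 residual R = (1, 2) ⊗ (-1, 1) ⊗ w, so R[i,j,k] = a[i]·b[j]·w[k]. Pick indices with nonzero a[0]·b[0] = (1)·(-1) = -1. Only the fibre through (0,0,·) is needed: R[0,0,:] = T[0,0,:] − Σₗ aₗ[0]bₗ[0]cₗ = [-3, 2] − (2)·(0)·(-2, -1) = [-3, 2]. Then w[k] = R[0,0,k] / -1 for each k, giving w = [-3, 2] / -1 = (3, -2).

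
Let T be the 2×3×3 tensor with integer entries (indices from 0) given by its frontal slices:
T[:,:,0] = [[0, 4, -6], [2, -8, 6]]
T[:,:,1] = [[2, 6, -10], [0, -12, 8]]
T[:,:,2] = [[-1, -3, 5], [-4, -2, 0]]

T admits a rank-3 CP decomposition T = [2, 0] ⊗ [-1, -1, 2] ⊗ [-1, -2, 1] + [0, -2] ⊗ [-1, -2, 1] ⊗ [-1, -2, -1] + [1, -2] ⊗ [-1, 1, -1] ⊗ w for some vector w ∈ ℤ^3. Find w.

Subtract the known terms from T to get the rank-1 residual R = [1, -2] ⊗ [-1, 1, -1] ⊗ w, so R[i,j,k] = a[i]·b[j]·w[k]. Pick indices with nonzero a[0]·b[0] = (1)·(-1) = -1. Only the fibre through (0,0,·) is needed: R[0,0,:] = T[0,0,:] − Σₗ aₗ[0]bₗ[0]cₗ = [0, 2, -1] − (2)·(-1)·[-1, -2, 1] − (0)·(-1)·[-1, -2, -1] = [-2, -2, 1]. Then w[k] = R[0,0,k] / -1 for each k, giving w = [-2, -2, 1] / -1 = [2, 2, -1].

w = [2, 2, -1]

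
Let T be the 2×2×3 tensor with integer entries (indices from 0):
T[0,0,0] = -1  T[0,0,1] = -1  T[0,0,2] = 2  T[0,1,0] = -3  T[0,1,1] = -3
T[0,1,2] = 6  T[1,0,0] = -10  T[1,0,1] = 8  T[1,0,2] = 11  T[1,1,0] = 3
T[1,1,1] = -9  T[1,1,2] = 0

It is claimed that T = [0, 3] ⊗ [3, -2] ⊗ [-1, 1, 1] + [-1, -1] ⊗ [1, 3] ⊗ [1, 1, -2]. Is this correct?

Yes

Reconstruct entrywise from the claimed factors. For example, T[0,0,2] = 2 and Σₗ aₗ[0]bₗ[0]cₗ[2] = (0)·(3)·(1) + (-1)·(1)·(-2) = 2; checking all 12 entries, every one matches. The claim holds.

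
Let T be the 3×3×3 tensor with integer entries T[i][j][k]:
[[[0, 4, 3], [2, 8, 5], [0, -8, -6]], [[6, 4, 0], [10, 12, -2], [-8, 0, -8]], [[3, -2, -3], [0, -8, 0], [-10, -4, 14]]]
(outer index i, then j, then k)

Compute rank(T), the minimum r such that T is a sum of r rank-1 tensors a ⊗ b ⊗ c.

3

Lower bound: the mode-1 unfolding of T (rows indexed by i, columns by (j,k) = (0,0), (0,1), (0,2), (1,0), (1,1), (1,2), (2,0), (2,1), (2,2)) is [[0, 4, 3, 2, 8, 5, 0, -8, -6], [6, 4, 0, 10, 12, -2, -8, 0, -8], [3, -2, -3, 0, -8, 0, -10, -4, 14]].
There the 3×3 minor on rows i ∈ {0, 1, 2}, columns (j,k) ∈ {(0,0), (0,1), (1,0)} is det [[0, 4, 2], [6, 4, 10], [3, -2, 0]] = 72 ≠ 0, so this unfolding has rank ≥ 3; CP rank is at least every unfolding rank, so rank(T) ≥ 3. (Unfolding ranks only ever bound the CP rank from below — rank(T) can be strictly larger than all of them — so the matching upper bound has to come from an explicit 3-term decomposition.)
Upper bound: T is a sum of 3 rank-1 terms, T = [0, 1, -1] ⊗ [0, 1, 2] ⊗ [2, 4, -4] + [1, -2, -2] ⊗ [1, 1, -2] ⊗ [-2, 0, 1] + [2, 2, -1] ⊗ [1, 2, -2] ⊗ [1, 2, 1] (written with every a and b primitive with positive leading entry and the scale carried by c; CP decompositions are not unique, and this one is verified by expanding entrywise), so rank(T) ≤ 3.
These bounds meet, so rank(T) = 3.
Check entry T[2,0,0] = 3: (-1)·(0)·(2) + (-2)·(1)·(-2) + (-1)·(1)·(1) = 3.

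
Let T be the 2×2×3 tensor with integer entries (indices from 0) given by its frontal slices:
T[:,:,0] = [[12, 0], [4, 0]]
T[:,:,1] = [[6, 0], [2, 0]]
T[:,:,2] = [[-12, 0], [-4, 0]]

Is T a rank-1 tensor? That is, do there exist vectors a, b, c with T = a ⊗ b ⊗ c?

If T = a ⊗ b ⊗ c then every fibre of T is a multiple of the corresponding factor, so read the factors off the fibres through the nonzero entry T[0,0,0] = 12.
The mode-1 fibre T[:,0,0] = [12, 4] gives a = [3, 1] (primitive direction); the mode-2 fibre T[0,:,0] = [12, 0] gives b = [1, 0]; then c[k] = T[0,0,k] / (a[0]·b[0]) = [12, 6, -12] / 3 = [4, 2, -4].
Expanding [3, 1] ⊗ [1, 0] ⊗ [4, 2, -4] reproduces all 12 entries of T, so T = [3, 1] ⊗ [1, 0] ⊗ [4, 2, -4] and rank(T) ≤ 1.
Equivalently every frontal slice T[:,:,k] is c[k] times the rank-1 matrix [3, 1] ⊗ [1, 0]. So T has rank 1 (it is nonzero).

Yes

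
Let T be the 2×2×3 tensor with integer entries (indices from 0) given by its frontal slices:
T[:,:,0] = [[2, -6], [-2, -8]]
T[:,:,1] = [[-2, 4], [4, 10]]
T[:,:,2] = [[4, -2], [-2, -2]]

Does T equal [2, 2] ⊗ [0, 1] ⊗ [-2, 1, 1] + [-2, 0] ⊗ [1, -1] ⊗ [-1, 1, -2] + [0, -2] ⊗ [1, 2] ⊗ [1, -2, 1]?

Reconstruct entrywise from the claimed factors. For example, T[1,0,2] = -2 and Σₗ aₗ[1]bₗ[0]cₗ[2] = (2)·(0)·(1) + (0)·(1)·(-2) + (-2)·(1)·(1) = -2; checking all 12 entries, every one matches. The claim holds.

Yes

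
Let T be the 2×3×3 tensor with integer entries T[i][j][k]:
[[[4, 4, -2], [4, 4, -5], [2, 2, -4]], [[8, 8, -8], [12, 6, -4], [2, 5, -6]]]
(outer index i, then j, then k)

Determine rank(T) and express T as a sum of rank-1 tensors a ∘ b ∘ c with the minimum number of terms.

rank(T) = 3

Lower bound: the mode-3 unfolding of T (rows indexed by k, columns by (i,j) = (0,0), (0,1), (0,2), (1,0), (1,1), (1,2)) is [[4, 4, 2, 8, 12, 2], [4, 4, 2, 8, 6, 5], [-2, -5, -4, -8, -4, -6]].
There the 3×3 minor on rows k ∈ {0, 1, 2}, columns (i,j) ∈ {(0,0), (0,1), (1,1)} is det [[4, 4, 12], [4, 4, 6], [-2, -5, -4]] = -72 ≠ 0, so this unfolding has rank ≥ 3; CP rank is at least every unfolding rank, so rank(T) ≥ 3. (Unfolding ranks only ever bound the CP rank from below — rank(T) can be strictly larger than all of them — so the matching upper bound has to come from an explicit 3-term decomposition.)
Upper bound: T is a sum of 3 rank-1 terms, T = (0, 1) ∘ (0, 2, -1) ∘ (2, -1, 2) + (1, 0) ∘ (2, -1, -2) ∘ (0, 0, 1) + (1, 2) ∘ (2, 2, 1) ∘ (2, 2, -2) (one valid choice — decompositions are not unique — normalised so each a, b is primitive with positive first nonzero entry; check it by expanding all entries), so rank(T) ≤ 3.
These bounds meet, so rank(T) = 3.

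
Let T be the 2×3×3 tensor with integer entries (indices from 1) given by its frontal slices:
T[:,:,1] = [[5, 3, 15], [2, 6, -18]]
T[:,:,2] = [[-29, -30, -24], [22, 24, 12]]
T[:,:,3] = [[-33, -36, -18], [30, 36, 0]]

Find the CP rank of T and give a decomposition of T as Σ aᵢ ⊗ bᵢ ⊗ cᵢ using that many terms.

rank(T) = 2

Lower bound: in the mode-1 unfolding of T (rows indexed by i, columns by (j,k)) the 2×2 minor on rows i ∈ {1, 2}, columns (j,k) ∈ {(1,1), (1,2)} is det [[5, -29], [2, 22]] = 168 ≠ 0, so that unfolding has rank ≥ 2 and hence rank(T) ≥ 2 (CP rank is at least every unfolding rank, though it can be larger).
Upper bound: with S_k = T[:,:,k], the two rank-1 terms a₁b₁ᵀ, a₂b₂ᵀ are the rank-1 members of the pencil x·S₁ + y·S₂.
The 2×2 minor of x·S₁ + y·S₂ on rows {1,2}, columns {1,2} is 24·x² − 60·xy − 36·y² = 12·(x − 3·y)(2·x + y), vanishing at (x:y) = (3:1) and (1:-2).
M₁ = 3·S₁ + S₂ = [[-14, -21, 21], [28, 42, -42]] = (-7)·[1, -2][2, 3, -3]ᵀ and M₂ = S₁ − 2·S₂ = [[63, 63, 63], [-42, -42, -42]] = 21·[3, -2][1, 1, 1]ᵀ, so take a₁ = [1, -2], b₁ = [2, 3, -3], a₂ = [3, -2], b₂ = [1, 1, 1].
Each slice is an integer combination of E₁ = a₁b₁ᵀ and E₂ = a₂b₂ᵀ: S₁ = −2·E₁ + 3·E₂, S₂ = −E₁ − 9·E₂, S₃ = −3·E₁ − 9·E₂; reading off coefficients, c₁ = [-2, -1, -3] and c₂ = [3, -9, -9].
Hence T = [1, -2] ⊗ [2, 3, -3] ⊗ [-2, -1, -3] + [3, -2] ⊗ [1, 1, 1] ⊗ [3, -9, -9], so rank(T) ≤ 2.
These bounds meet, so rank(T) = 2.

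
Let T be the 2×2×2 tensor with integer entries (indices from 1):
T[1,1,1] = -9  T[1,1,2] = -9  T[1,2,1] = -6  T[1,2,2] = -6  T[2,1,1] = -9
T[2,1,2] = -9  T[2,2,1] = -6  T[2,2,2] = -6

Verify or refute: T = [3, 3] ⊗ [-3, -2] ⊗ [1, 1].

Reconstruct entrywise from the claimed factors. For example, T[2,2,1] = -6 and Σₗ aₗ[2]bₗ[2]cₗ[1] = (3)·(-2)·(1) = -6; checking all 8 entries, every one matches. The claim holds.

Yes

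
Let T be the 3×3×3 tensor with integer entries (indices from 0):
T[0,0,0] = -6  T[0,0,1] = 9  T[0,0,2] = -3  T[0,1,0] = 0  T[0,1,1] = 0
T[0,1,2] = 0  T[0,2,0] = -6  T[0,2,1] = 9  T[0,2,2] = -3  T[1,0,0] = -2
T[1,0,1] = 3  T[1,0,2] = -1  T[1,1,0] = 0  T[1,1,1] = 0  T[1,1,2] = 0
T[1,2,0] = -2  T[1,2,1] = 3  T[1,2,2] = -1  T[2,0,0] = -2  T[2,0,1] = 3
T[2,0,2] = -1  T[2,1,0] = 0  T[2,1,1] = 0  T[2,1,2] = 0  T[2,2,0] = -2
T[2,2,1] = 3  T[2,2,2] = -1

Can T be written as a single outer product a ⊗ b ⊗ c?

If T = a ⊗ b ⊗ c then every fibre of T is a multiple of the corresponding factor, so read the factors off the fibres through the nonzero entry T[0,0,0] = -6.
The mode-1 fibre T[:,0,0] = [-6, -2, -2] gives a = [3, 1, 1] (primitive direction); the mode-2 fibre T[0,:,0] = [-6, 0, -6] gives b = [1, 0, 1]; then c[k] = T[0,0,k] / (a[0]·b[0]) = [-6, 9, -3] / 3 = [-2, 3, -1].
Expanding [3, 1, 1] ⊗ [1, 0, 1] ⊗ [-2, 3, -1] reproduces all 27 entries of T, so T = [3, 1, 1] ⊗ [1, 0, 1] ⊗ [-2, 3, -1] and rank(T) ≤ 1.
Equivalently every frontal slice T[:,:,k] is c[k] times the rank-1 matrix [3, 1, 1] ⊗ [1, 0, 1]. So T has rank 1 (it is nonzero).

Yes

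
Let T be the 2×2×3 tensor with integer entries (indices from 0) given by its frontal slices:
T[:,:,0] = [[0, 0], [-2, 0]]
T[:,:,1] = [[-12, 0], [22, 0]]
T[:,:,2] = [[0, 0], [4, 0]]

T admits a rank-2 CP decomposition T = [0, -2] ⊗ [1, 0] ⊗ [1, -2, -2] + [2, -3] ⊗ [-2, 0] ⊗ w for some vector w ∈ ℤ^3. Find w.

Subtract the known terms from T to get the rank-1 residual R = [2, -3] ⊗ [-2, 0] ⊗ w, so R[i,j,k] = a[i]·b[j]·w[k]. Pick indices with nonzero a[0]·b[0] = (2)·(-2) = -4. Only the fibre through (0,0,·) is needed: R[0,0,:] = T[0,0,:] − Σₗ aₗ[0]bₗ[0]cₗ = [0, -12, 0] − (0)·(1)·[1, -2, -2] = [0, -12, 0]. Then w[k] = R[0,0,k] / -4 for each k, giving w = [0, -12, 0] / -4 = [0, 3, 0].

w = [0, 3, 0]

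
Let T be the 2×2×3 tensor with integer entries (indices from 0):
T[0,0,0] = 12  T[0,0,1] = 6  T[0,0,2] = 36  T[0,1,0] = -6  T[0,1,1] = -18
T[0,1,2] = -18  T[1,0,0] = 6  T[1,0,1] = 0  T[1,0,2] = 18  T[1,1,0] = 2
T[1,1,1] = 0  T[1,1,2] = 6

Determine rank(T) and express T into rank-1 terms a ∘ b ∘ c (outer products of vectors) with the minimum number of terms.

rank(T) = 2

Lower bound: the mode-3 unfolding of T (rows indexed by k, columns by (i,j) = (0,0), (0,1), (1,0), (1,1)) is [[12, -6, 6, 2], [6, -18, 0, 0], [36, -18, 18, 6]].
There the 2×2 minor on rows k ∈ {0, 1}, columns (i,j) ∈ {(0,0), (0,1)} is det [[12, -6], [6, -18]] = -180 ≠ 0, so this unfolding has rank ≥ 2; CP rank is at least every unfolding rank, so rank(T) ≥ 2. (Flattening ranks never certify an upper bound on CP rank; for that we must actually write T with 2 rank-1 terms.)
Upper bound — finding two terms. Write S_k = T[:,:,k] for the frontal slices: S₀ = [[12, -6], [6, 2]], S₁ = [[6, -18], [0, 0]], S₂ = [[36, -18], [18, 6]].
If T = a₁ ∘ b₁ ∘ c₁ + a₂ ∘ b₂ ∘ c₂ then each S_k = c₁[k]·a₁b₁ᵀ + c₂[k]·a₂b₂ᵀ. S₀ and S₁ are linearly independent, so a₁b₁ᵀ and a₂b₂ᵀ must span the same plane of matrices: they are the rank-1 matrices of the form x·S₀ + y·S₁.
det(x·S₀ + y·S₁) is 60·x² + 120·xy = 60·(x + 2·y)(x), vanishing at (x:y) = (2:-1) and (0:1).
M₁ = 2·S₀ − S₁ = [[18, 6], [12, 4]] = 2·(3, 2)(3, 1)ᵀ and M₂ = S₁ = [[6, -18], [0, 0]] = 6·(1, 0)(1, -3)ᵀ, so take a₁ = (3, 2), b₁ = (3, 1), a₂ = (1, 0), b₂ = (1, -3).
Each slice is an integer combination of E₁ = a₁b₁ᵀ and E₂ = a₂b₂ᵀ: S₀ = E₁ + 3·E₂, S₁ = 6·E₂, S₂ = 3·E₁ + 9·E₂; reading off coefficients, c₁ = (1, 0, 3) and c₂ = (3, 6, 9).
Hence T = (3, 2) ∘ (3, 1) ∘ (1, 0, 3) + (1, 0) ∘ (1, -3) ∘ (3, 6, 9), so rank(T) ≤ 2.
These bounds meet, so rank(T) = 2.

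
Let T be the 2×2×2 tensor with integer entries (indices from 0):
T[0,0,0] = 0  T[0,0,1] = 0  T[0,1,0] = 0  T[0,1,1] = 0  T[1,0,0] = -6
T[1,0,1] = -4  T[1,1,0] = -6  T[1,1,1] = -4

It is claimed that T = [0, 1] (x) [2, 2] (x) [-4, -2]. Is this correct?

No

Reconstruct entry (1,0,0) from the claimed factors: Σₗ aₗ[1]bₗ[0]cₗ[0] = (1)·(2)·(-4) = -8, but T[1,0,0] = -6. The claim is false.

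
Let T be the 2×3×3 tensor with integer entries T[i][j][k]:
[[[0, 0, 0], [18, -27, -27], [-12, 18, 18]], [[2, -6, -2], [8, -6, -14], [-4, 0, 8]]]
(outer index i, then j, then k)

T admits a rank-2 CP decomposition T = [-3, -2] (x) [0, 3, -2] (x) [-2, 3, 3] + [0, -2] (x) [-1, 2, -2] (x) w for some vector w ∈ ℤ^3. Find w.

w = [1, -3, -1]

Subtract the known terms from T to get the rank-1 residual R = [0, -2] (x) [-1, 2, -2] (x) w, so R[i,j,k] = a[i]·b[j]·w[k]. Pick indices with nonzero a[1]·b[0] = (-2)·(-1) = 2. Only the fibre through (1,0,·) is needed: R[1,0,:] = T[1,0,:] − Σₗ aₗ[1]bₗ[0]cₗ = [2, -6, -2] − (-2)·(0)·[-2, 3, 3] = [2, -6, -2]. Then w[k] = R[1,0,k] / 2 for each k, giving w = [2, -6, -2] / 2 = [1, -3, -1].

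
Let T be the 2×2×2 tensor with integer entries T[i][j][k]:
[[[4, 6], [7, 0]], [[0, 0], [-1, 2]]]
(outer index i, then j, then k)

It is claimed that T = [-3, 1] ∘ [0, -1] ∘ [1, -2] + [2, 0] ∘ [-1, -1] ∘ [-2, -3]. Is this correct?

Reconstruct entrywise from the claimed factors. For example, T[1,0,0] = 0 and Σₗ aₗ[1]bₗ[0]cₗ[0] = (1)·(0)·(1) + (0)·(-1)·(-2) = 0; checking all 8 entries, every one matches. The claim holds.

Yes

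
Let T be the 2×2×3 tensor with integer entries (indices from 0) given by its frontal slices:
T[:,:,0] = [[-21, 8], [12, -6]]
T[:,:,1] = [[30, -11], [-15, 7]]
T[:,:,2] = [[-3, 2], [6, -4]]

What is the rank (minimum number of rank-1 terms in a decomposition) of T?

2

Lower bound: the mode-2 unfolding of T (rows indexed by j, columns by (i,k) = (0,0), (0,1), (0,2), (1,0), (1,1), (1,2)) is [[-21, 30, -3, 12, -15, 6], [8, -11, 2, -6, 7, -4]].
There the 2×2 minor on rows j ∈ {0, 1}, columns (i,k) ∈ {(0,0), (0,1)} is det [[-21, 30], [8, -11]] = -9 ≠ 0, so this unfolding has rank ≥ 2; CP rank is at least every unfolding rank, so rank(T) ≥ 2. (This is only a lower bound: in general the CP rank may exceed every unfolding rank, so we still need to exhibit 2 rank-1 terms summing to T.)
Upper bound — finding two terms. Write S_k = T[:,:,k] for the frontal slices: S₀ = [[-21, 8], [12, -6]], S₁ = [[30, -11], [-15, 7]], S₂ = [[-3, 2], [6, -4]].
If T = a₁ ∘ b₁ ∘ c₁ + a₂ ∘ b₂ ∘ c₂ then each S_k = c₁[k]·a₁b₁ᵀ + c₂[k]·a₂b₂ᵀ. S₀ and S₁ are linearly independent, so a₁b₁ᵀ and a₂b₂ᵀ must span the same plane of matrices: they are the rank-1 matrices of the form x·S₀ + y·S₁.
det(x·S₀ + y·S₁) is 30·x² − 75·xy + 45·y² = 15·(2·x − 3·y)(x − y), vanishing at (x:y) = (3:2) and (1:1).
M₁ = 3·S₀ + 2·S₁ = [[-3, 2], [6, -4]] = −[1, -2][3, -2]ᵀ and M₂ = S₀ + S₁ = [[9, -3], [-3, 1]] = [3, -1][3, -1]ᵀ, so take a₁ = [1, -2], b₁ = [3, -2], a₂ = [3, -1], b₂ = [3, -1].
Each slice is an integer combination of E₁ = a₁b₁ᵀ and E₂ = a₂b₂ᵀ: S₀ = −E₁ − 2·E₂, S₁ = E₁ + 3·E₂, S₂ = −E₁; reading off coefficients, c₁ = [-1, 1, -1] and c₂ = [-2, 3, 0].
Hence T = [1, -2] ∘ [3, -2] ∘ [-1, 1, -1] + [3, -1] ∘ [3, -1] ∘ [-2, 3, 0], so rank(T) ≤ 2.
These bounds meet, so rank(T) = 2.
Check entry T[1,1,1] = 7: (-2)·(-2)·(1) + (-1)·(-1)·(3) = 7.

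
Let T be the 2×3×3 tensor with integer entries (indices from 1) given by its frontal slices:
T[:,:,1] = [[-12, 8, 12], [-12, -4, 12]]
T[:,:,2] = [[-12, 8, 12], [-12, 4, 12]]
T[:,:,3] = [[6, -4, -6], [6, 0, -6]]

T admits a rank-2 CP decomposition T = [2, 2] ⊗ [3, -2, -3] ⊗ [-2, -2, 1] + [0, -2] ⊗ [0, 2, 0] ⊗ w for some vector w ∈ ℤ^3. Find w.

w = [3, 1, -1]

Subtract the known terms from T to get the rank-1 residual R = [0, -2] ⊗ [0, 2, 0] ⊗ w, so R[i,j,k] = a[i]·b[j]·w[k]. Pick indices with nonzero a[2]·b[2] = (-2)·(2) = -4. Only the fibre through (2,2,·) is needed: R[2,2,:] = T[2,2,:] − Σₗ aₗ[2]bₗ[2]cₗ = [-4, 4, 0] − (2)·(-2)·[-2, -2, 1] = [-12, -4, 4]. Then w[k] = R[2,2,k] / -4 for each k, giving w = [-12, -4, 4] / -4 = [3, 1, -1].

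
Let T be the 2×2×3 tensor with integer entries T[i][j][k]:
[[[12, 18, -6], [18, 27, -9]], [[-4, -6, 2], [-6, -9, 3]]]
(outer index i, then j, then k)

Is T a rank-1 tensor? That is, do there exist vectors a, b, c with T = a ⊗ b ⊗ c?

Yes

If T = a ⊗ b ⊗ c then every fibre of T is a multiple of the corresponding factor, so read the factors off the fibres through the nonzero entry T[0,0,0] = 12.
The mode-1 fibre T[:,0,0] = [12, -4] gives a = [3, -1] (primitive direction); the mode-2 fibre T[0,:,0] = [12, 18] gives b = [2, 3]; then c[k] = T[0,0,k] / (a[0]·b[0]) = [12, 18, -6] / 6 = [2, 3, -1].
Expanding [3, -1] ⊗ [2, 3] ⊗ [2, 3, -1] reproduces all 12 entries of T, so T = [3, -1] ⊗ [2, 3] ⊗ [2, 3, -1] and rank(T) ≤ 1.
Equivalently every frontal slice T[:,:,k] is c[k] times the rank-1 matrix [3, -1] ⊗ [2, 3]. So T has rank 1 (it is nonzero).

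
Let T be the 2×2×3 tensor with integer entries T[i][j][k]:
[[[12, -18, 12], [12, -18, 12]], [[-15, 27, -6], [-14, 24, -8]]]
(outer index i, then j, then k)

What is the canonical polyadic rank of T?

2

Lower bound: the mode-3 unfolding of T (rows indexed by k, columns by (i,j) = (0,0), (0,1), (1,0), (1,1)) is [[12, 12, -15, -14], [-18, -18, 27, 24], [12, 12, -6, -8]].
There the 2×2 minor on rows k ∈ {0, 1}, columns (i,j) ∈ {(0,0), (1,0)} is det [[12, -15], [-18, 27]] = 54 ≠ 0, so this unfolding has rank ≥ 2; CP rank is at least every unfolding rank, so rank(T) ≥ 2. (This is only a lower bound: in general the CP rank may exceed every unfolding rank, so we still need to exhibit 2 rank-1 terms summing to T.)
Upper bound — finding two terms. Write S_k = T[:,:,k] for the frontal slices: S₀ = [[12, 12], [-15, -14]], S₁ = [[-18, -18], [27, 24]], S₂ = [[12, 12], [-6, -8]].
If T = a₁ (x) b₁ (x) c₁ + a₂ (x) b₂ (x) c₂ then each S_k = c₁[k]·a₁b₁ᵀ + c₂[k]·a₂b₂ᵀ. S₀ and S₁ are linearly independent, so a₁b₁ᵀ and a₂b₂ᵀ must span the same plane of matrices: they are the rank-1 matrices of the form x·S₀ + y·S₁.
det(x·S₀ + y·S₁) is 12·x² − 54·xy + 54·y² = 6·(2·x − 3·y)(x − 3·y), vanishing at (x:y) = (3:2) and (3:1).
M₁ = 3·S₀ + 2·S₁ = [[0, 0], [9, 6]] = 3·[0, 1][3, 2]ᵀ and M₂ = 3·S₀ + S₁ = [[18, 18], [-18, -18]] = 18·[1, -1][1, 1]ᵀ, so take a₁ = [0, 1], b₁ = [3, 2], a₂ = [1, -1], b₂ = [1, 1].
Each slice is an integer combination of E₁ = a₁b₁ᵀ and E₂ = a₂b₂ᵀ: S₀ = −E₁ + 12·E₂, S₁ = 3·E₁ − 18·E₂, S₂ = 2·E₁ + 12·E₂; reading off coefficients, c₁ = [-1, 3, 2] and c₂ = [12, -18, 12].
Hence T = [0, 1] (x) [3, 2] (x) [-1, 3, 2] + [1, -1] (x) [1, 1] (x) [12, -18, 12], so rank(T) ≤ 2.
These bounds meet, so rank(T) = 2.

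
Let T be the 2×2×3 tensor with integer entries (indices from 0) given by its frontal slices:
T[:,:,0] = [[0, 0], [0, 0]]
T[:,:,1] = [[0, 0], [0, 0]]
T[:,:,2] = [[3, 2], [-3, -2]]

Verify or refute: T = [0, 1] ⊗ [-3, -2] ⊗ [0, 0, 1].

No

Reconstruct entry (0,0,2) from the claimed factors: Σₗ aₗ[0]bₗ[0]cₗ[2] = (0)·(-3)·(1) = 0, but T[0,0,2] = 3. The claim is false.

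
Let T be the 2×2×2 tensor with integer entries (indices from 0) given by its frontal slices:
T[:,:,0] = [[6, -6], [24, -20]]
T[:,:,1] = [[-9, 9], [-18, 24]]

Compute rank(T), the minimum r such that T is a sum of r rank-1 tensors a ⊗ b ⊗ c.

2

Lower bound: the mode-2 unfolding of T (rows indexed by j, columns by (i,k) = (0,0), (0,1), (1,0), (1,1)) is [[6, -9, 24, -18], [-6, 9, -20, 24]].
There the 2×2 minor on rows j ∈ {0, 1}, columns (i,k) ∈ {(0,0), (1,0)} is det [[6, 24], [-6, -20]] = 24 ≠ 0, so this unfolding has rank ≥ 2; CP rank is at least every unfolding rank, so rank(T) ≥ 2. (Flattening ranks never certify an upper bound on CP rank; for that we must actually write T with 2 rank-1 terms.)
Upper bound — finding two terms. Write S_k = T[:,:,k] for the frontal slices: S₀ = [[6, -6], [24, -20]], S₁ = [[-9, 9], [-18, 24]].
If T = a₁ ⊗ b₁ ⊗ c₁ + a₂ ⊗ b₂ ⊗ c₂ then each S_k = c₁[k]·a₁b₁ᵀ + c₂[k]·a₂b₂ᵀ. S₀ and S₁ are linearly independent, so a₁b₁ᵀ and a₂b₂ᵀ must span the same plane of matrices: they are the rank-1 matrices of the form x·S₀ + y·S₁.
det(x·S₀ + y·S₁) is 24·x² − 54·y² = 6·(2·x − 3·y)(2·x + 3·y), vanishing at (x:y) = (3:2) and (3:-2).
M₁ = 3·S₀ + 2·S₁ = [[0, 0], [36, -12]] = 12·[0, 1][3, -1]ᵀ and M₂ = 3·S₀ − 2·S₁ = [[36, -36], [108, -108]] = 36·[1, 3][1, -1]ᵀ, so take a₁ = [0, 1], b₁ = [3, -1], a₂ = [1, 3], b₂ = [1, -1].
Each slice is an integer combination of E₁ = a₁b₁ᵀ and E₂ = a₂b₂ᵀ: S₀ = 2·E₁ + 6·E₂, S₁ = 3·E₁ − 9·E₂; reading off coefficients, c₁ = [2, 3] and c₂ = [6, -9].
Hence T = [0, 1] ⊗ [3, -1] ⊗ [2, 3] + [1, 3] ⊗ [1, -1] ⊗ [6, -9], so rank(T) ≤ 2.
These bounds meet, so rank(T) = 2.
Check entry T[0,1,0] = -6: (0)·(-1)·(2) + (1)·(-1)·(6) = -6.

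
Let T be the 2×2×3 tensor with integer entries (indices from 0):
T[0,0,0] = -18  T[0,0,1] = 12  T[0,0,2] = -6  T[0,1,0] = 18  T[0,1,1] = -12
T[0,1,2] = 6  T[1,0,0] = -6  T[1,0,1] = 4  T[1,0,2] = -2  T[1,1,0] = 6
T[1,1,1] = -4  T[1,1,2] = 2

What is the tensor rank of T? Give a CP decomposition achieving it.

Lower bound: T ≠ 0 (e.g. T[0,0,0] = -18), so rank(T) ≥ 1.
Upper bound: if T = a ∘ b ∘ c then every fibre of T is a multiple of the corresponding factor, so read the factors off the fibres through the nonzero entry T[0,0,0] = -18.
The mode-1 fibre T[:,0,0] = [-18, -6] gives a = [3, 1] (primitive direction); the mode-2 fibre T[0,:,0] = [-18, 18] gives b = [1, -1]; then c[k] = T[0,0,k] / (a[0]·b[0]) = [-18, 12, -6] / 3 = [-6, 4, -2].
Expanding [3, 1] ∘ [1, -1] ∘ [-6, 4, -2] reproduces all 12 entries of T, so T = [3, 1] ∘ [1, -1] ∘ [-6, 4, -2] and rank(T) ≤ 1.
These bounds meet, so rank(T) = 1.

rank(T) = 1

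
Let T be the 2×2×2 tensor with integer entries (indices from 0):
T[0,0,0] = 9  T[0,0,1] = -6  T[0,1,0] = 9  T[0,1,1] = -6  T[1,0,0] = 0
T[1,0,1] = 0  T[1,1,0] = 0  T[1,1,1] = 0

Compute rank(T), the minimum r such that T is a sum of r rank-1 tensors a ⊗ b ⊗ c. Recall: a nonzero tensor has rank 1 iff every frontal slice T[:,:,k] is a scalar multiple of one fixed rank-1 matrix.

Lower bound: T ≠ 0 (e.g. T[0,0,0] = 9), so rank(T) ≥ 1.
Upper bound: the mode-1 fibre T[:,0,0] = [9, 0] gives a = [1, 0] (primitive direction); the mode-2 fibre T[0,:,0] = [9, 9] gives b = [1, 1]; then c[k] = T[0,0,k] / (a[0]·b[0]) = [9, -6] / 1 = [9, -6].
Expanding [1, 0] ⊗ [1, 1] ⊗ [9, -6] reproduces all 8 entries of T, so T = [1, 0] ⊗ [1, 1] ⊗ [9, -6] and rank(T) ≤ 1.
These bounds meet, so rank(T) = 1.

1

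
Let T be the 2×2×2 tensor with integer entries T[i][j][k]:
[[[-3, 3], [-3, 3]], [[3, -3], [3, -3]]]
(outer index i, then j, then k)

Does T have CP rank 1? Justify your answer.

Yes

The mode-1 fibre T[:,0,0] = [-3, 3] gives a = [1, -1] (primitive direction); the mode-2 fibre T[0,:,0] = [-3, -3] gives b = [1, 1]; then c[k] = T[0,0,k] / (a[0]·b[0]) = [-3, 3] / 1 = [-3, 3].
Expanding [1, -1] ⊗ [1, 1] ⊗ [-3, 3] reproduces all 8 entries of T, so T = [1, -1] ⊗ [1, 1] ⊗ [-3, 3] and rank(T) ≤ 1.
Equivalently every frontal slice T[:,:,k] is c[k] times the rank-1 matrix [1, -1] ⊗ [1, 1]. So T has rank 1 (it is nonzero).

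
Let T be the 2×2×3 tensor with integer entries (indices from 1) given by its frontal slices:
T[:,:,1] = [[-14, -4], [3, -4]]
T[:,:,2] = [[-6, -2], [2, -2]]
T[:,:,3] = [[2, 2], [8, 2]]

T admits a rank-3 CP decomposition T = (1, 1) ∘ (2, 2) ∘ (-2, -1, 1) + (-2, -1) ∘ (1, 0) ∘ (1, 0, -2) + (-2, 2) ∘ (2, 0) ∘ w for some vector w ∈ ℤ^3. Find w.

w = (2, 1, 1)

Subtract the known terms from T to get the rank-1 residual R = (-2, 2) ∘ (2, 0) ∘ w, so R[i,j,k] = a[i]·b[j]·w[k]. Pick indices with nonzero a[1]·b[1] = (-2)·(2) = -4. Only the fibre through (1,1,·) is needed: R[1,1,:] = T[1,1,:] − Σₗ aₗ[1]bₗ[1]cₗ = [-14, -6, 2] − (1)·(2)·(-2, -1, 1) − (-2)·(1)·(1, 0, -2) = [-8, -4, -4]. Then w[k] = R[1,1,k] / -4 for each k, giving w = [-8, -4, -4] / -4 = (2, 1, 1).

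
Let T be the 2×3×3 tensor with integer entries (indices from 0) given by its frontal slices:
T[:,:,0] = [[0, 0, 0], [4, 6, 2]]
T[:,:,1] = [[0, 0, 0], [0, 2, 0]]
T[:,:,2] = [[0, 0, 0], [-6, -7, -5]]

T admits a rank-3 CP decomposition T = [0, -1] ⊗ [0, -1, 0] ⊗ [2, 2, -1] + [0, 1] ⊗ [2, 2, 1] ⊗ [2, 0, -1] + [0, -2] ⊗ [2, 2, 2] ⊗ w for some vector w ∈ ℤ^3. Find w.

w = [0, 0, 1]

Subtract the known terms from T to get the rank-1 residual R = [0, -2] ⊗ [2, 2, 2] ⊗ w, so R[i,j,k] = a[i]·b[j]·w[k]. Pick indices with nonzero a[1]·b[0] = (-2)·(2) = -4. Only the fibre through (1,0,·) is needed: R[1,0,:] = T[1,0,:] − Σₗ aₗ[1]bₗ[0]cₗ = [4, 0, -6] − (-1)·(0)·[2, 2, -1] − (1)·(2)·[2, 0, -1] = [0, 0, -4]. Then w[k] = R[1,0,k] / -4 for each k, giving w = [0, 0, -4] / -4 = [0, 0, 1].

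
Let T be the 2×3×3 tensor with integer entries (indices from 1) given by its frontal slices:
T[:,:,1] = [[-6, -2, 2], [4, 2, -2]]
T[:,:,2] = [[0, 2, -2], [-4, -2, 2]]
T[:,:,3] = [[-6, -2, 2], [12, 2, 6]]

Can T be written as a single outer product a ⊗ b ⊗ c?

No

The mode-3 unfolding of T (rows indexed by k, columns by (i,j) = (1,1), (1,2), (1,3), (2,1), (2,2), (2,3)) is [[-6, -2, 2, 4, 2, -2], [0, 2, -2, -4, -2, 2], [-6, -2, 2, 12, 2, 6]].
There the 3×3 minor on rows k ∈ {1, 2, 3}, columns (i,j) ∈ {(1,1), (1,2), (2,1)} is det [[-6, -2, 4], [0, 2, -4], [-6, -2, 12]] = -96 ≠ 0, so this unfolding has rank ≥ 3; CP rank is at least every unfolding rank, so rank(T) ≥ 3.
In particular rank(T) ≥ 3 > 1, so T is not rank-1.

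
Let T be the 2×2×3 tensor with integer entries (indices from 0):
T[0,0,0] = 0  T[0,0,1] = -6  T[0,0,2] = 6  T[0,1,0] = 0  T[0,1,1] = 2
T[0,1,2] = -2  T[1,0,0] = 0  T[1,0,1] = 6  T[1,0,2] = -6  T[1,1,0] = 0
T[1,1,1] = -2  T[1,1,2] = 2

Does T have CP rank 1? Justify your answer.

If T = a ⊗ b ⊗ c then every fibre of T is a multiple of the corresponding factor, so read the factors off the fibres through the nonzero entry T[0,0,1] = -6.
The mode-1 fibre T[:,0,1] = [-6, 6] gives a = [1, -1] (primitive direction); the mode-2 fibre T[0,:,1] = [-6, 2] gives b = [3, -1]; then c[k] = T[0,0,k] / (a[0]·b[0]) = [0, -6, 6] / 3 = [0, -2, 2].
Expanding [1, -1] ⊗ [3, -1] ⊗ [0, -2, 2] reproduces all 12 entries of T, so T = [1, -1] ⊗ [3, -1] ⊗ [0, -2, 2] and rank(T) ≤ 1.
Equivalently every frontal slice T[:,:,k] is c[k] times the rank-1 matrix [1, -1] ⊗ [3, -1]. So T has rank 1 (it is nonzero).

Yes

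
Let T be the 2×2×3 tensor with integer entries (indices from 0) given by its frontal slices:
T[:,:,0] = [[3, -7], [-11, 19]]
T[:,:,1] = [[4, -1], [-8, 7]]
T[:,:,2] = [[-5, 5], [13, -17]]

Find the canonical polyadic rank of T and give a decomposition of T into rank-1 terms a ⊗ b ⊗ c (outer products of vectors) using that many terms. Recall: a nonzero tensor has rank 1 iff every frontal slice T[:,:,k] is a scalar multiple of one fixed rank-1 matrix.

rank(T) = 2

Lower bound: the mode-3 unfolding of T (rows indexed by k, columns by (i,j) = (0,0), (0,1), (1,0), (1,1)) is [[3, -7, -11, 19], [4, -1, -8, 7], [-5, 5, 13, -17]].
There the 2×2 minor on rows k ∈ {0, 1}, columns (i,j) ∈ {(0,0), (0,1)} is det [[3, -7], [4, -1]] = 25 ≠ 0, so this unfolding has rank ≥ 2; CP rank is at least every unfolding rank, so rank(T) ≥ 2. (This is only a lower bound: in general the CP rank may exceed every unfolding rank, so we still need to exhibit 2 rank-1 terms summing to T.)
Upper bound — finding two terms. Write S_k = T[:,:,k] for the frontal slices: S₀ = [[3, -7], [-11, 19]], S₁ = [[4, -1], [-8, 7]], S₂ = [[-5, 5], [13, -17]].
If T = a₁ ⊗ b₁ ⊗ c₁ + a₂ ⊗ b₂ ⊗ c₂ then each S_k = c₁[k]·a₁b₁ᵀ + c₂[k]·a₂b₂ᵀ. S₀ and S₁ are linearly independent, so a₁b₁ᵀ and a₂b₂ᵀ must span the same plane of matrices: they are the rank-1 matrices of the form x·S₀ + y·S₁.
det(x·S₀ + y·S₁) is −20·x² + 30·xy + 20·y² = (-10)·(x − 2·y)(2·x + y), vanishing at (x:y) = (2:1) and (1:-2).
M₁ = 2·S₀ + S₁ = [[10, -15], [-30, 45]] = 5·(1, -3)(2, -3)ᵀ and M₂ = S₀ − 2·S₁ = [[-5, -5], [5, 5]] = (-5)·(1, -1)(1, 1)ᵀ, so take a₁ = (1, -3), b₁ = (2, -3), a₂ = (1, -1), b₂ = (1, 1).
Each slice is an integer combination of E₁ = a₁b₁ᵀ and E₂ = a₂b₂ᵀ: S₀ = 2·E₁ − E₂, S₁ = E₁ + 2·E₂, S₂ = −2·E₁ − E₂; reading off coefficients, c₁ = (2, 1, -2) and c₂ = (-1, 2, -1).
Hence T = (1, -3) ⊗ (2, -3) ⊗ (2, 1, -2) + (1, -1) ⊗ (1, 1) ⊗ (-1, 2, -1), so rank(T) ≤ 2.
These bounds meet, so rank(T) = 2.
Check entry T[1,0,0] = -11: (-3)·(2)·(2) + (-1)·(1)·(-1) = -11.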